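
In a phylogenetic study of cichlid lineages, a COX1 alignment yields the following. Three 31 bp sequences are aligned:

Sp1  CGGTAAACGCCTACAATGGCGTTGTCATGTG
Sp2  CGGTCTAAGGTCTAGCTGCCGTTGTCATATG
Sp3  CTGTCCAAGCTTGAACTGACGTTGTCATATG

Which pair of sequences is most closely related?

Sp2 and Sp3

Sp1–Sp2: 12/31 differ, p = 0.387, d = 0.544.
Sp1–Sp3: 10/31 differ, p = 0.323, d = 0.422.
Sp2–Sp3: 7/31 differ, p = 0.226, d = 0.269.
The smallest distance is between Sp2 and Sp3.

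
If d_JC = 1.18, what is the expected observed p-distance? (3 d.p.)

0.594

p = (3/4)(1 − e^(−4d/3)) = 0.75 × (1 − e^(-1.573333)) = 0.75 × (1 − 0.207353) = 0.594485.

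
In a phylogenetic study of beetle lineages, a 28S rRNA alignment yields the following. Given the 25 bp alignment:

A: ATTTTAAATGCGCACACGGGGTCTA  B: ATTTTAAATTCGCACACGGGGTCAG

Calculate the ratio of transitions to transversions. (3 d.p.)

Transitions are A↔G and C↔T; transversions are all other mismatches.
Transitions: 1. Transversions: 2.
R = 1/2 = 0.500.

0.500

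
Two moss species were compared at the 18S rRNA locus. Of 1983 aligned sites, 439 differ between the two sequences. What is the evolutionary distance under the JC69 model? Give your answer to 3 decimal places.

0.262

p = 439/1983 ≈ 0.221382.
d = −(3/4) ln(1 − 4p/3) = −0.75 ln(1 − 0.295176) = −0.75 ln(0.704824)
  = −0.75 × (-0.349807) = 0.262355 substitutions/site.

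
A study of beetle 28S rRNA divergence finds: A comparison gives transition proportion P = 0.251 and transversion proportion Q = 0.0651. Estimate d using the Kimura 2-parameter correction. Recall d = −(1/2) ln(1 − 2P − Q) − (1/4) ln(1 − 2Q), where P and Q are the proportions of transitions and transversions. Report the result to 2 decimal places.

Under the Kimura two-parameter model, d = −½ ln(1 − 2P − Q) − ¼ ln(1 − 2Q).
1 − 2P − Q = 0.4329, giving −½ ln(0.4329) = 0.418624.
1 − 2Q = 0.8698, giving −¼ ln(0.8698) = 0.034873.
d = 0.418624 + 0.034873 = 0.453497.

0.45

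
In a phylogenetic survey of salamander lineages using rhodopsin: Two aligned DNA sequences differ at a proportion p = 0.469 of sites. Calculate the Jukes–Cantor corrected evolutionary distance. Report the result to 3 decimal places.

d = −(3/4) ln(1 − 4p/3) = −0.75 ln(1 − 0.625333) = −0.75 ln(0.374667)
  = −0.75 × (-0.981718) = 0.736289 substitutions/site.

0.736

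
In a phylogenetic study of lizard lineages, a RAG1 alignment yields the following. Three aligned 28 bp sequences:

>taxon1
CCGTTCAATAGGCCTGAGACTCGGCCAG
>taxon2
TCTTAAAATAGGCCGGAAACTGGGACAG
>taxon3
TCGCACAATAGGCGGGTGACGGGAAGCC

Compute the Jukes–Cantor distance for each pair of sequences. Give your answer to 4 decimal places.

d(taxon1,taxon2) = 0.3597, d(taxon1,taxon3) = 0.7238, d(taxon2,taxon3) = 0.5565

taxon1–taxon2: 8/28 sites differ → p ≈ 0.285714, d = −0.75 ln(1 − 0.380952) = 0.359679 ≈ 0.3597.
taxon1–taxon3: 13/28 sites differ → p ≈ 0.464286, d = −0.75 ln(1 − 0.619048) = 0.723811 ≈ 0.7238.
taxon2–taxon3: 11/28 sites differ → p ≈ 0.392857, d = −0.75 ln(1 − 0.523809) = 0.556452 ≈ 0.5565.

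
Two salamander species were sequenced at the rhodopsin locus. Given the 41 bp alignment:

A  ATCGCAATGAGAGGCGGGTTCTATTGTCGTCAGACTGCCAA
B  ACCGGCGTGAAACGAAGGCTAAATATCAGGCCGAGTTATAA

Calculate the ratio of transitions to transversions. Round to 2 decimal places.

Transitions are A↔G and C↔T; transversions are all other mismatches.
Transitions: 7. Transversions: 14.
R = 7/14 = 0.50.

0.50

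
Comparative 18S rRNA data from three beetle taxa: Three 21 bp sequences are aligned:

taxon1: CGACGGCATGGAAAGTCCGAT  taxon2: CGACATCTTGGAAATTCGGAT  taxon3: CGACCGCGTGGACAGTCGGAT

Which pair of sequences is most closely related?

taxon1–taxon2: 5/21 differ, p = 0.238, d = 0.286.
taxon1–taxon3: 4/21 differ, p = 0.190, d = 0.220.
taxon2–taxon3: 5/21 differ, p = 0.238, d = 0.286.
The smallest distance is between taxon1 and taxon3.

taxon1 and taxon3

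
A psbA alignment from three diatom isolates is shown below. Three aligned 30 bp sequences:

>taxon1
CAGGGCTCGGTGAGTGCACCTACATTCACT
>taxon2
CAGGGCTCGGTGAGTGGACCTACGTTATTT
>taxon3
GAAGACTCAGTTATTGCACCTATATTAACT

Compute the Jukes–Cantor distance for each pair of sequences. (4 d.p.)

taxon1–taxon2: 5/30 sites differ → p ≈ 0.166667, d = −0.75 ln(1 − 0.222223) = 0.188487 ≈ 0.1885.
taxon1–taxon3: 8/30 sites differ → p ≈ 0.266667, d = −0.75 ln(1 − 0.355556) = 0.329526 ≈ 0.3295.
taxon2–taxon3: 11/30 sites differ → p ≈ 0.366667, d = −0.75 ln(1 − 0.488889) = 0.503376 ≈ 0.5034.

d(taxon1,taxon2) = 0.1885, d(taxon1,taxon3) = 0.3295, d(taxon2,taxon3) = 0.5034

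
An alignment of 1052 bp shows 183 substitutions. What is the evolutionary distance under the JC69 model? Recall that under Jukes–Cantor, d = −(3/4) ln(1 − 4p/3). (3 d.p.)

0.198

p = 183/1052 ≈ 0.173954.
d = −(3/4) ln(1 − 4p/3) = −0.75 ln(1 − 0.231939) = −0.75 ln(0.768061)
  = −0.75 × (-0.263886) = 0.197915 substitutions/site.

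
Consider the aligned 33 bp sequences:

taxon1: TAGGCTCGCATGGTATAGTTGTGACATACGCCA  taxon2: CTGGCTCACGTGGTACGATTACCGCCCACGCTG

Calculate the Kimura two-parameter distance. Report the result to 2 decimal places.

0.90

Of 33 sites, 12 differences are transitions and 3 are transversions, so P = 12/33 ≈ 0.363636 and Q = 3/33 ≈ 0.090909.
Under the Kimura two-parameter model, d = −½ ln(1 − 2P − Q) − ¼ ln(1 − 2Q).
1 − 2P − Q = 0.181819, giving −½ ln(0.181819) = 0.852372.
1 − 2Q = 0.818182, giving −¼ ln(0.818182) = 0.050168.
d = 0.852372 + 0.050168 = 0.902540.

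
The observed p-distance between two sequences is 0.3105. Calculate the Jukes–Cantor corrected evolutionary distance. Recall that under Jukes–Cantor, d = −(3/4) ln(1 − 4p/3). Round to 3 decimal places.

d = −(3/4) ln(1 − 4p/3) = −0.75 ln(1 − 0.414) = −0.75 ln(0.586)
  = −0.75 × (-0.534435) = 0.400826 substitutions/site.

0.401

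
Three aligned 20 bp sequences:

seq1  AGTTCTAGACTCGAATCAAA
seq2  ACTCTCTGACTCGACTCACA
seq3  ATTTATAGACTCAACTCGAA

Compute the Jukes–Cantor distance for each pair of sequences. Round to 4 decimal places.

seq1–seq2: 7/20 sites differ → p = 0.35, d = −0.75 ln(1 − 0.466667) = 0.471457 ≈ 0.4715.
seq1–seq3: 5/20 sites differ → p = 0.25, d = −0.75 ln(1 − 0.333333) = 0.304098 ≈ 0.3041.
seq2–seq3: 8/20 sites differ → p = 0.4, d = −0.75 ln(1 − 0.533333) = 0.571605 ≈ 0.5716.

d(seq1,seq2) = 0.4715, d(seq1,seq3) = 0.3041, d(seq2,seq3) = 0.5716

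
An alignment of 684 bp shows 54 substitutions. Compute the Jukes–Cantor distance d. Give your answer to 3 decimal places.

p = 54/684 ≈ 0.078947.
d = −(3/4) ln(1 − 4p/3) = −0.75 ln(1 − 0.105263) = −0.75 ln(0.894737)
  = −0.75 × (-0.111225) = 0.083419 substitutions/site.

0.083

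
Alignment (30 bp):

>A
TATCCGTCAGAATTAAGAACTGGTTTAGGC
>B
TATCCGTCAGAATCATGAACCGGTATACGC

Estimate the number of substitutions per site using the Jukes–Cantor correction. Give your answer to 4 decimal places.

The sequences differ at 5 of 30 sites (14, 16, 21, 25, 28), so p = 5/30 ≈ 0.166667.
d = −(3/4) ln(1 − 4p/3) = −0.75 ln(1 − 0.222223) = −0.75 ln(0.777777)
  = −0.75 × (-0.251315) = 0.188486 substitutions/site.

0.1885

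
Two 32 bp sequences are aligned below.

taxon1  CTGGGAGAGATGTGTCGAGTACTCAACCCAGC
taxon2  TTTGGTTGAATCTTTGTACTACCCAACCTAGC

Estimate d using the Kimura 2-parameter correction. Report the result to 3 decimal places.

0.587

Of 32 sites, 5 differences are transitions and 8 are transversions, so P = 5/32 = 0.15625 and Q = 8/32 = 0.25.
Under the Kimura two-parameter model, d = −½ ln(1 − 2P − Q) − ¼ ln(1 − 2Q).
1 − 2P − Q = 0.4375, giving −½ ln(0.4375) = 0.413339.
1 − 2Q = 0.5, giving −¼ ln(0.5) = 0.173287.
d = 0.413339 + 0.173287 = 0.586626.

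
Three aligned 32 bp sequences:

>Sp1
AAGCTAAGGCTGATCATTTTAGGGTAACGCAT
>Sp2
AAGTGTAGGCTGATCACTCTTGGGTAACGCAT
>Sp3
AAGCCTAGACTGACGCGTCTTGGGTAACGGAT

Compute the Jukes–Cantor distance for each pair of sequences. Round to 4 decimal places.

Sp1–Sp2: 6/32 sites differ → p = 0.1875, d = −0.75 ln(1 − 0.25) = 0.215762 ≈ 0.2158.
Sp1–Sp3: 10/32 sites differ → p = 0.3125, d = −0.75 ln(1 − 0.416667) = 0.404248 ≈ 0.4042.
Sp2–Sp3: 8/32 sites differ → p = 0.25, d = −0.75 ln(1 − 0.333333) = 0.304098 ≈ 0.3041.

d(Sp1,Sp2) = 0.2158, d(Sp1,Sp3) = 0.4042, d(Sp2,Sp3) = 0.3041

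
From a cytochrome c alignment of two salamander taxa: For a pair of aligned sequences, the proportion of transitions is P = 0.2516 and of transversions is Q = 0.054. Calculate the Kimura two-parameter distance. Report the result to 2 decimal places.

Under the Kimura two-parameter model, d = −½ ln(1 − 2P − Q) − ¼ ln(1 − 2Q).
1 − 2P − Q = 0.4428, giving −½ ln(0.4428) = 0.407319.
1 − 2Q = 0.892, giving −¼ ln(0.892) = 0.028572.
d = 0.407319 + 0.028572 = 0.435891.

0.44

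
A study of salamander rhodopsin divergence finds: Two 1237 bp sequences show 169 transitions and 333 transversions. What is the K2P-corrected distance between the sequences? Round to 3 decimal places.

P = 169/1237 ≈ 0.136621 and Q = 333/1237 ≈ 0.2692.
Under the Kimura two-parameter model, d = −½ ln(1 − 2P − Q) − ¼ ln(1 − 2Q).
1 − 2P − Q = 0.457558, giving −½ ln(0.457558) = 0.390926.
1 − 2Q = 0.4616, giving −¼ ln(0.4616) = 0.193264.
d = 0.390926 + 0.193264 = 0.584190.

0.584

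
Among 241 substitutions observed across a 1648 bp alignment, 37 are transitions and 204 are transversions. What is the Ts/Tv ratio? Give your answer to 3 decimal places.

0.181

R = 37/204 = 0.181372… ≈ 0.181 (to 3 d.p.).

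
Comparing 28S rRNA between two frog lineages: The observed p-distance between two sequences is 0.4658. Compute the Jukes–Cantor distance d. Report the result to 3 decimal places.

0.728

d = −(3/4) ln(1 − 4p/3) = −0.75 ln(1 − 0.621067) = −0.75 ln(0.378933)
  = −0.75 × (-0.970396) = 0.727797 substitutions/site.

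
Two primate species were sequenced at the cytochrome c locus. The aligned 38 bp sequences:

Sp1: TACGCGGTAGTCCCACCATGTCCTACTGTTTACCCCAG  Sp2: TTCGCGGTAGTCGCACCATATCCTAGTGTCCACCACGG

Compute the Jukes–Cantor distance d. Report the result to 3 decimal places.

0.247

The sequences differ at 8 of 38 sites (2, 13, 20, 26, 30, 31, 35, 37), so p = 8/38 ≈ 0.210526.
d = −(3/4) ln(1 − 4p/3) = −0.75 ln(1 − 0.280701) = −0.75 ln(0.719299)
  = −0.75 × (-0.329478) = 0.247109 substitutions/site.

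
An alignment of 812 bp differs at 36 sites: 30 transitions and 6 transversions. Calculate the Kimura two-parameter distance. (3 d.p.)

P = 30/812 ≈ 0.036946 and Q = 6/812 ≈ 0.007389.
Under the Kimura two-parameter model, d = −½ ln(1 − 2P − Q) − ¼ ln(1 − 2Q).
1 − 2P − Q = 0.918719, giving −½ ln(0.918719) = 0.042387.
1 − 2Q = 0.985222, giving −¼ ln(0.985222) = 0.003722.
d = 0.042387 + 0.003722 = 0.046109.

0.046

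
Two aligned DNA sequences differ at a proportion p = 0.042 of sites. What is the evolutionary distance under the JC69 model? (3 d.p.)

0.043

d = −(3/4) ln(1 − 4p/3) = −0.75 ln(1 − 0.056) = −0.75 ln(0.944)
  = −0.75 × (-0.057629) = 0.043222 substitutions/site.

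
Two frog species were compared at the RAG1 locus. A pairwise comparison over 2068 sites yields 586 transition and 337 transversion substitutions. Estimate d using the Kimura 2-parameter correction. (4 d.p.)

0.7527

P = 586/2068 ≈ 0.283366 and Q = 337/2068 ≈ 0.162959.
Under the Kimura two-parameter model, d = −½ ln(1 − 2P − Q) − ¼ ln(1 − 2Q).
1 − 2P − Q = 0.270309, giving −½ ln(0.270309) = 0.654095.
1 − 2Q = 0.674082, giving −¼ ln(0.674082) = 0.098601.
d = 0.654095 + 0.098601 = 0.752696.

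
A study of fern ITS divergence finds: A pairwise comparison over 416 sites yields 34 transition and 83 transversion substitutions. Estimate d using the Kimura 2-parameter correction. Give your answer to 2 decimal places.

0.35

P = 34/416 ≈ 0.081731 and Q = 83/416 ≈ 0.199519.
Under the Kimura two-parameter model, d = −½ ln(1 − 2P − Q) − ¼ ln(1 − 2Q).
1 − 2P − Q = 0.637019, giving −½ ln(0.637019) = 0.225478.
1 − 2Q = 0.600962, giving −¼ ln(0.600962) = 0.127306.
d = 0.225478 + 0.127306 = 0.352784.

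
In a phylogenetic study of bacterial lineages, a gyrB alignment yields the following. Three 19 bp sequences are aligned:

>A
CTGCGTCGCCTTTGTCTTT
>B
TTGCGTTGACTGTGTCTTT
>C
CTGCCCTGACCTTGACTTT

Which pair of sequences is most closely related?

A and B

A–B: 4/19 differ, p = 0.211, d = 0.247.
A–C: 6/19 differ, p = 0.316, d = 0.410.
B–C: 6/19 differ, p = 0.316, d = 0.410.
The smallest distance is between A and B.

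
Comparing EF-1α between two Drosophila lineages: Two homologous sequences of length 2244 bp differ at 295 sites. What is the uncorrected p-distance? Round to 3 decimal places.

0.131

p = 295/2244 = 0.131461… ≈ 0.131 (to 3 d.p.).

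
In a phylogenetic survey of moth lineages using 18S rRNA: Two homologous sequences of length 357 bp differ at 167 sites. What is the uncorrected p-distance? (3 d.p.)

p = 167/357 = 0.467787… ≈ 0.468 (to 3 d.p.).

0.468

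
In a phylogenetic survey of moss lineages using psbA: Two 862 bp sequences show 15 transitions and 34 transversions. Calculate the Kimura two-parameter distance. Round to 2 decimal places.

P = 15/862 ≈ 0.017401 and Q = 34/862 ≈ 0.039443.
Under the Kimura two-parameter model, d = −½ ln(1 − 2P − Q) − ¼ ln(1 − 2Q).
1 − 2P − Q = 0.925755, giving −½ ln(0.925755) = 0.038573.
1 − 2Q = 0.921114, giving −¼ ln(0.921114) = 0.020543.
d = 0.038573 + 0.020543 = 0.059116.

0.06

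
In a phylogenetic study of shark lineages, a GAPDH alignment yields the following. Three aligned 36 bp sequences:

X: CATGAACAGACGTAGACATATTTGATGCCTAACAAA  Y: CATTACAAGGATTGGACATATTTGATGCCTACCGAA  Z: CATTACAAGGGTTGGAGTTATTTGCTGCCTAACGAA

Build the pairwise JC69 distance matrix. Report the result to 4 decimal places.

X–Y: 9/36 sites differ → p = 0.25, d = −0.75 ln(1 − 0.333333) = 0.304098 ≈ 0.3041.
X–Z: 11/36 sites differ → p ≈ 0.305556, d = −0.75 ln(1 − 0.407408) = 0.392437 ≈ 0.3924.
Y–Z: 5/36 sites differ → p ≈ 0.138889, d = −0.75 ln(1 − 0.185185) = 0.153596 ≈ 0.1536.

d(X,Y) = 0.3041, d(X,Z) = 0.3924, d(Y,Z) = 0.1536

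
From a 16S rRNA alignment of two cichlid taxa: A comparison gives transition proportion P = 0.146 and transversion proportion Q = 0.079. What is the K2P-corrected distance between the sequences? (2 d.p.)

0.27

Under the Kimura two-parameter model, d = −½ ln(1 − 2P − Q) − ¼ ln(1 − 2Q).
1 − 2P − Q = 0.629, giving −½ ln(0.629) = 0.231812.
1 − 2Q = 0.842, giving −¼ ln(0.842) = 0.042994.
d = 0.231812 + 0.042994 = 0.274806.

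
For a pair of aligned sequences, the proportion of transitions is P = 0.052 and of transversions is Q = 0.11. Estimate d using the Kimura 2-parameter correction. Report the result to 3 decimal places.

0.183

Under the Kimura two-parameter model, d = −½ ln(1 − 2P − Q) − ¼ ln(1 − 2Q).
1 − 2P − Q = 0.786, giving −½ ln(0.786) = 0.120399.
1 − 2Q = 0.78, giving −¼ ln(0.78) = 0.062115.
d = 0.120399 + 0.062115 = 0.182514.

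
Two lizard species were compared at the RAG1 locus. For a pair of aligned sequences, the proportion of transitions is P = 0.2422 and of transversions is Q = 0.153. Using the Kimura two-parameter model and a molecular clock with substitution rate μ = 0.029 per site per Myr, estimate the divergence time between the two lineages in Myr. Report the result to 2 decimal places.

10.32

Under the Kimura two-parameter model, d = −½ ln(1 − 2P − Q) − ¼ ln(1 − 2Q).
1 − 2P − Q = 0.3626, giving −½ ln(0.3626) = 0.507227.
1 − 2Q = 0.694, giving −¼ ln(0.694) = 0.091321.
d = 0.507227 + 0.091321 = 0.598548.
Under a molecular clock d = 2μt, so t = d/(2μ) = 0.598548 / (2 × 0.029) = 10.32 Myr.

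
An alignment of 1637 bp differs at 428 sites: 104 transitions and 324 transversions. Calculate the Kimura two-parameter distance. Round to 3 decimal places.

0.322

P = 104/1637 ≈ 0.063531 and Q = 324/1637 ≈ 0.197923.
Under the Kimura two-parameter model, d = −½ ln(1 − 2P − Q) − ¼ ln(1 − 2Q).
1 − 2P − Q = 0.675015, giving −½ ln(0.675015) = 0.196510.
1 − 2Q = 0.604154, giving −¼ ln(0.604154) = 0.125982.
d = 0.196510 + 0.125982 = 0.322492.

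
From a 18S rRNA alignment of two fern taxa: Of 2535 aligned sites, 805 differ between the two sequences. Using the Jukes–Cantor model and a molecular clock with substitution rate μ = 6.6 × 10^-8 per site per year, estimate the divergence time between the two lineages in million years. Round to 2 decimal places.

3.13

p = 805/2535 ≈ 0.317554.
d = −(3/4) ln(1 − 4p/3) = −0.75 ln(1 − 0.423405) = −0.75 ln(0.576595)
  = −0.75 × (-0.550615) = 0.412961 substitutions/site.
Under a molecular clock d = 2μt, so t = d/(2μ) = 0.412961 / (2 × 6.6 × 10^-8) = 3.13 million years.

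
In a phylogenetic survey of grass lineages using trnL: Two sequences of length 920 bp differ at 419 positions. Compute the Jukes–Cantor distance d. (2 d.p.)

0.70

p = 419/920 ≈ 0.455435.
d = −(3/4) ln(1 − 4p/3) = −0.75 ln(1 − 0.607247) = −0.75 ln(0.392753)
  = −0.75 × (-0.934574) = 0.700931 substitutions/site.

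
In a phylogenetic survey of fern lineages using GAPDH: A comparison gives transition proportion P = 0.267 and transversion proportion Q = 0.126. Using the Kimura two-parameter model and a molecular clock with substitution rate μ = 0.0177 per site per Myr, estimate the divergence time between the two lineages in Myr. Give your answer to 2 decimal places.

17.29

Under the Kimura two-parameter model, d = −½ ln(1 − 2P − Q) − ¼ ln(1 − 2Q).
1 − 2P − Q = 0.34, giving −½ ln(0.34) = 0.539405.
1 − 2Q = 0.748, giving −¼ ln(0.748) = 0.072588.
d = 0.539405 + 0.072588 = 0.611993.
Under a molecular clock d = 2μt, so t = d/(2μ) = 0.611993 / (2 × 0.0177) = 17.29 Myr.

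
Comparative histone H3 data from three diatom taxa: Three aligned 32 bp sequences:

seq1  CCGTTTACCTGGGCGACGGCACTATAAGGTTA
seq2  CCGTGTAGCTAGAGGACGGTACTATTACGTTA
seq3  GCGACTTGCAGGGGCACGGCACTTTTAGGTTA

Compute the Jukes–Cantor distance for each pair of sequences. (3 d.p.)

seq1–seq2: 8/32 sites differ → p = 0.25, d = −0.75 ln(1 − 0.333333) = 0.304098 ≈ 0.304.
seq1–seq3: 10/32 sites differ → p = 0.3125, d = −0.75 ln(1 − 0.416667) = 0.404248 ≈ 0.404.
seq2–seq3: 11/32 sites differ → p = 0.34375, d = −0.75 ln(1 − 0.458333) = 0.459828 ≈ 0.460.

d(seq1,seq2) = 0.304, d(seq1,seq3) = 0.404, d(seq2,seq3) = 0.460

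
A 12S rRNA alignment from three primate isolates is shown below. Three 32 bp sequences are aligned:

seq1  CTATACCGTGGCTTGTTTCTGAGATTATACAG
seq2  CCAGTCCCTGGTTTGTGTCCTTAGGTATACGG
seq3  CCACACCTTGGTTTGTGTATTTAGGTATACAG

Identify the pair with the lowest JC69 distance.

seq2 and seq3

seq1–seq2: 13/32 differ, p = 0.406, d = 0.585.
seq1–seq3: 11/32 differ, p = 0.344, d = 0.460.
seq2–seq3: 6/32 differ, p = 0.188, d = 0.216.
The smallest distance is between seq2 and seq3.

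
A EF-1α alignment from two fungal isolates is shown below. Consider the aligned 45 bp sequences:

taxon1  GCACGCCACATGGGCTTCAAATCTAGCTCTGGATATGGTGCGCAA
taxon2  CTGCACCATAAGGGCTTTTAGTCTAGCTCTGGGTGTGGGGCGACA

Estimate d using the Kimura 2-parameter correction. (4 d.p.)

Of 45 sites, 8 differences are transitions and 6 are transversions, so P = 8/45 ≈ 0.177778 and Q = 6/45 ≈ 0.133333.
Under the Kimura two-parameter model, d = −½ ln(1 − 2P − Q) − ¼ ln(1 − 2Q).
1 − 2P − Q = 0.511111, giving −½ ln(0.511111) = 0.335584.
1 − 2Q = 0.733334, giving −¼ ln(0.733334) = 0.077539.
d = 0.335584 + 0.077539 = 0.413123.

0.4131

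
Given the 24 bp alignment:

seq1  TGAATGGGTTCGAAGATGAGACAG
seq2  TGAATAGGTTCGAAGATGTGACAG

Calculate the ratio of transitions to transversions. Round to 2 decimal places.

1.00

Transitions are A↔G and C↔T; transversions are all other mismatches.
Transitions: 1. Transversions: 1.
R = 1/1 = 1.00.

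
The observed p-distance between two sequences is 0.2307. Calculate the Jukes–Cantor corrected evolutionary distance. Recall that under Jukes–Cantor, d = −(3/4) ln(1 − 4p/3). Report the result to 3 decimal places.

d = −(3/4) ln(1 − 4p/3) = −0.75 ln(1 − 0.3076) = −0.75 ln(0.6924)
  = −0.75 × (-0.367591) = 0.275693 substitutions/site.

0.276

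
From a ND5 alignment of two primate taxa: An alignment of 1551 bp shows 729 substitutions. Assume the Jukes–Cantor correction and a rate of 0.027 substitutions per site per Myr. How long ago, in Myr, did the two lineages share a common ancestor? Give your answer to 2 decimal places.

13.69

p = 729/1551 ≈ 0.470019.
d = −(3/4) ln(1 − 4p/3) = −0.75 ln(1 − 0.626692) = −0.75 ln(0.373308)
  = −0.75 × (-0.985351) = 0.739013 substitutions/site.
Under a molecular clock d = 2μt, so t = d/(2μ) = 0.739013 / (2 × 0.027) = 13.69 Myr.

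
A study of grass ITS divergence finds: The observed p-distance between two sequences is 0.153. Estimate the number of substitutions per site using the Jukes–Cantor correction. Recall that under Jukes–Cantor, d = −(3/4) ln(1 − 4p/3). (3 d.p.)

0.171

d = −(3/4) ln(1 − 4p/3) = −0.75 ln(1 − 0.204) = −0.75 ln(0.796)
  = −0.75 × (-0.228156) = 0.171117 substitutions/site.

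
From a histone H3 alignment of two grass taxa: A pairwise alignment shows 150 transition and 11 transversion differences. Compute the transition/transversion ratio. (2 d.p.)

R = 150/11 = 13.636363… ≈ 13.64 (to 2 d.p.).

13.64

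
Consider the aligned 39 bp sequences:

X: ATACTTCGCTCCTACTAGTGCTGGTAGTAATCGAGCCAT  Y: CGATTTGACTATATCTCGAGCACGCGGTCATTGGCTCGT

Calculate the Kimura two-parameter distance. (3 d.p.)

Of 39 sites, 9 differences are transitions and 12 are transversions, so P = 9/39 ≈ 0.230769 and Q = 12/39 ≈ 0.307692.
Under the Kimura two-parameter model, d = −½ ln(1 − 2P − Q) − ¼ ln(1 − 2Q).
1 − 2P − Q = 0.23077, giving −½ ln(0.23077) = 0.733167.
1 − 2Q = 0.384616, giving −¼ ln(0.384616) = 0.238877.
d = 0.733167 + 0.238877 = 0.972044.

0.972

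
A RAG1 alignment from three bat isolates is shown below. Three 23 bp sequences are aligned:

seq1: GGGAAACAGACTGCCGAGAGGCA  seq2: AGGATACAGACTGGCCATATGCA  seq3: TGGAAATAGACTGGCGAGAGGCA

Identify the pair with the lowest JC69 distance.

seq1–seq2: 6/23 differ, p = 0.261, d = 0.321.
seq1–seq3: 3/23 differ, p = 0.130, d = 0.143.
seq2–seq3: 6/23 differ, p = 0.261, d = 0.321.
The smallest distance is between seq1 and seq3.

seq1 and seq3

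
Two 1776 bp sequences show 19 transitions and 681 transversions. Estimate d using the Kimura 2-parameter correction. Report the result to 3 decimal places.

P = 19/1776 ≈ 0.010698 and Q = 681/1776 ≈ 0.383446.
Under the Kimura two-parameter model, d = −½ ln(1 − 2P − Q) − ¼ ln(1 − 2Q).
1 − 2P − Q = 0.595158, giving −½ ln(0.595158) = 0.259464.
1 − 2Q = 0.233108, giving −¼ ln(0.233108) = 0.364063.
d = 0.259464 + 0.364063 = 0.623527.

0.624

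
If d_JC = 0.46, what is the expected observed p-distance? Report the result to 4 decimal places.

p = (3/4)(1 − e^(−4d/3)) = 0.75 × (1 − e^(-0.613333)) = 0.75 × (1 − 0.541543) = 0.343843.

0.3438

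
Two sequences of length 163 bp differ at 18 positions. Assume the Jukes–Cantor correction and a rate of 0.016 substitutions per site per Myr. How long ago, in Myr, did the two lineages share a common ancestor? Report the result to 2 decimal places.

3.73

p = 18/163 ≈ 0.110429.
d = −(3/4) ln(1 − 4p/3) = −0.75 ln(1 − 0.147239) = −0.75 ln(0.852761)
  = −0.75 × (-0.159276) = 0.119457 substitutions/site.
Under a molecular clock d = 2μt, so t = d/(2μ) = 0.119457 / (2 × 0.016) = 3.73 Myr.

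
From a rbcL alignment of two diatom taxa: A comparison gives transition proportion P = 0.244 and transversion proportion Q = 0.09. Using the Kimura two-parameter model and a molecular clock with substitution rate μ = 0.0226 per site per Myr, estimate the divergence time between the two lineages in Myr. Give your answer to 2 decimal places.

10.64

Under the Kimura two-parameter model, d = −½ ln(1 − 2P − Q) − ¼ ln(1 − 2Q).
1 − 2P − Q = 0.422, giving −½ ln(0.422) = 0.431375.
1 − 2Q = 0.82, giving −¼ ln(0.82) = 0.049613.
d = 0.431375 + 0.049613 = 0.480988.
Under a molecular clock d = 2μt, so t = d/(2μ) = 0.480988 / (2 × 0.0226) = 10.64 Myr.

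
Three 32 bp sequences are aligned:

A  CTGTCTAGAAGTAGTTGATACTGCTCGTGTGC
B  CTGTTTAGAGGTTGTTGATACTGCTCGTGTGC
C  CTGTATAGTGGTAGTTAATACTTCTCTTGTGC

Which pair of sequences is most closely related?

A–B: 3/32 differ, p = 0.094, d = 0.100.
A–C: 6/32 differ, p = 0.188, d = 0.216.
B–C: 6/32 differ, p = 0.188, d = 0.216.
The smallest distance is between A and B.

A and B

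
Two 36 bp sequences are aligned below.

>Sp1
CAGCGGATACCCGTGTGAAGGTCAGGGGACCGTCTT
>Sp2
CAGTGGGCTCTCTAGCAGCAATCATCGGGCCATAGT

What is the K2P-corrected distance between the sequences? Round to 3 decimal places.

1.043

Of 36 sites, 11 differences are transitions and 8 are transversions, so P = 11/36 ≈ 0.305556 and Q = 8/36 ≈ 0.222222.
Under the Kimura two-parameter model, d = −½ ln(1 − 2P − Q) − ¼ ln(1 − 2Q).
1 − 2P − Q = 0.166666, giving −½ ln(0.166666) = 0.895882.
1 − 2Q = 0.555556, giving −¼ ln(0.555556) = 0.146946.
d = 0.895882 + 0.146946 = 1.042828.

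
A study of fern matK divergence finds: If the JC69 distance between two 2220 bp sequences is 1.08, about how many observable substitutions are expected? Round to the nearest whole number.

1271

Invert JC69: p = (3/4)(1 − e^(−4d/3)) = 0.75 × (1 − e^(-1.44)) = 0.75 × (1 − 0.236928) = 0.572304.
Expected differing sites = pL ≈ 0.572304 × 2220 = 1270.51488 ≈ 1271.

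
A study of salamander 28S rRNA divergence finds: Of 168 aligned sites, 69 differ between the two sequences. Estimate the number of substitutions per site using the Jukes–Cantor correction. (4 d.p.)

p = 69/168 ≈ 0.410714.
d = −(3/4) ln(1 − 4p/3) = −0.75 ln(1 − 0.547619) = −0.75 ln(0.452381)
  = −0.75 × (-0.793231) = 0.594923 substitutions/site.

0.5949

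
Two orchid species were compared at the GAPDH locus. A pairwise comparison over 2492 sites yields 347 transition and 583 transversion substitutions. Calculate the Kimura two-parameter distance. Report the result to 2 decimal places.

P = 347/2492 ≈ 0.139246 and Q = 583/2492 ≈ 0.233949.
Under the Kimura two-parameter model, d = −½ ln(1 − 2P − Q) − ¼ ln(1 − 2Q).
1 − 2P − Q = 0.487559, giving −½ ln(0.487559) = 0.359172.
1 − 2Q = 0.532102, giving −¼ ln(0.532102) = 0.157730.
d = 0.359172 + 0.157730 = 0.516902.

0.52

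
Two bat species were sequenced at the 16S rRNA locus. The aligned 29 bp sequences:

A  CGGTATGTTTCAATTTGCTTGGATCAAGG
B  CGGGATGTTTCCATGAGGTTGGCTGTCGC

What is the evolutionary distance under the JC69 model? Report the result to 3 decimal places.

0.462

The sequences differ at 10 of 29 sites (4, 12, 15, 16, 18, 23, 25, 26, 27, 29), so p = 10/29 ≈ 0.344828.
d = −(3/4) ln(1 − 4p/3) = −0.75 ln(1 − 0.459771) = −0.75 ln(0.540229)
  = −0.75 × (-0.615762) = 0.461822 substitutions/site.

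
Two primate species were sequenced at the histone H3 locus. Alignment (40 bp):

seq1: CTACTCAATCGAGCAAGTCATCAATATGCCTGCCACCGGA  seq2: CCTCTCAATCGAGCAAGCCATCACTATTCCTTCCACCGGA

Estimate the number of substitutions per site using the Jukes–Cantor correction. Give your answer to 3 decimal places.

The sequences differ at 6 of 40 sites (2, 3, 18, 24, 28, 32), so p = 6/40 = 0.15.
d = −(3/4) ln(1 − 4p/3) = −0.75 ln(1 − 0.2) = −0.75 ln(0.8)
  = −0.75 × (-0.223144) = 0.167358 substitutions/site.

0.167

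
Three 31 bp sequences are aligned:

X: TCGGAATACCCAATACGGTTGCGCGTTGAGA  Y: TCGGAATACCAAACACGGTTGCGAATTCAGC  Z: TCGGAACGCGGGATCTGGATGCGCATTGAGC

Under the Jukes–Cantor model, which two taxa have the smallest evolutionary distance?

X and Y

X–Y: 6/31 differ, p = 0.194, d = 0.224.
X–Z: 10/31 differ, p = 0.323, d = 0.422.
Y–Z: 11/31 differ, p = 0.355, d = 0.481.
The smallest distance is between X and Y.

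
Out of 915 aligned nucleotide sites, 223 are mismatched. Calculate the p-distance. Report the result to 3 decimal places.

p = 223/915 = 0.243715… ≈ 0.244 (to 3 d.p.).

0.244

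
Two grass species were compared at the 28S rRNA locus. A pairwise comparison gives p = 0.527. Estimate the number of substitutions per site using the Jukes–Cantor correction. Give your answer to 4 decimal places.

0.9097

d = −(3/4) ln(1 − 4p/3) = −0.75 ln(1 − 0.702667) = −0.75 ln(0.297333)
  = −0.75 × (-1.212903) = 0.909677 substitutions/site.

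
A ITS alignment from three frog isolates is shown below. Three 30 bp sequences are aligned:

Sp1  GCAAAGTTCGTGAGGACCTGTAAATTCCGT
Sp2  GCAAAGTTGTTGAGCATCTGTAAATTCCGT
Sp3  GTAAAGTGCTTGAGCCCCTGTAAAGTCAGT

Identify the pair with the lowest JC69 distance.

Sp1–Sp2: 4/30 differ, p = 0.133, d = 0.147.
Sp1–Sp3: 7/30 differ, p = 0.233, d = 0.280.
Sp2–Sp3: 7/30 differ, p = 0.233, d = 0.280.
The smallest distance is between Sp1 and Sp2.

Sp1 and Sp2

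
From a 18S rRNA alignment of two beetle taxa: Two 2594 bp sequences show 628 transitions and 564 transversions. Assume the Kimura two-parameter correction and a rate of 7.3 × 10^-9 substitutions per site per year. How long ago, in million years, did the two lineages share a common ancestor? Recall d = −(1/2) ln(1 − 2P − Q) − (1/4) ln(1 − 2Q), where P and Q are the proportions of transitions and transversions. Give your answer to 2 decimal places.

P = 628/2594 ≈ 0.242097 and Q = 564/2594 ≈ 0.217425.
Under the Kimura two-parameter model, d = −½ ln(1 − 2P − Q) − ¼ ln(1 − 2Q).
1 − 2P − Q = 0.298381, giving −½ ln(0.298381) = 0.604692.
1 − 2Q = 0.56515, giving −¼ ln(0.56515) = 0.142666.
d = 0.604692 + 0.142666 = 0.747358.
Under a molecular clock d = 2μt, so t = d/(2μ) = 0.747358 / (2 × 7.3 × 10^-9) = 51.19 million years.

51.19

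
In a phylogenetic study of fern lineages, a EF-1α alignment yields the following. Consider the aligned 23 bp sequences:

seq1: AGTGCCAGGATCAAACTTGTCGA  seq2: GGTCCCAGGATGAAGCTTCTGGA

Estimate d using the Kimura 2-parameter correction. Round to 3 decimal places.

0.321

Of 23 sites, 2 differences are transitions and 4 are transversions, so P = 2/23 ≈ 0.086957 and Q = 4/23 ≈ 0.173913.
Under the Kimura two-parameter model, d = −½ ln(1 − 2P − Q) − ¼ ln(1 − 2Q).
1 − 2P − Q = 0.652173, giving −½ ln(0.652173) = 0.213723.
1 − 2Q = 0.652174, giving −¼ ln(0.652174) = 0.106861.
d = 0.213723 + 0.106861 = 0.320584.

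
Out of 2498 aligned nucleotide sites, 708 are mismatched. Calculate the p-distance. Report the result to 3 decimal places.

p = 708/2498 = 0.283426… ≈ 0.283 (to 3 d.p.).

0.283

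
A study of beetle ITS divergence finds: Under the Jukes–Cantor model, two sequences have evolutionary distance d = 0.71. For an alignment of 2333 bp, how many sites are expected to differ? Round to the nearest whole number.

Invert JC69: p = (3/4)(1 − e^(−4d/3)) = 0.75 × (1 − e^(-0.946667)) = 0.75 × (1 − 0.388032) = 0.458976.
Expected differing sites = pL ≈ 0.458976 × 2333 = 1070.791008 ≈ 1071.

1071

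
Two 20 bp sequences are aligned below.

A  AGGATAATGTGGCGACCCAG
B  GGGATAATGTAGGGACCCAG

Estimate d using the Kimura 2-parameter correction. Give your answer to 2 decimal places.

Of 20 sites, 2 differences are transitions and 1 are transversions, so P = 2/20 = 0.1 and Q = 1/20 = 0.05.
Under the Kimura two-parameter model, d = −½ ln(1 − 2P − Q) − ¼ ln(1 − 2Q).
1 − 2P − Q = 0.75, giving −½ ln(0.75) = 0.143841.
1 − 2Q = 0.9, giving −¼ ln(0.9) = 0.026340.
d = 0.143841 + 0.026340 = 0.170181.

0.17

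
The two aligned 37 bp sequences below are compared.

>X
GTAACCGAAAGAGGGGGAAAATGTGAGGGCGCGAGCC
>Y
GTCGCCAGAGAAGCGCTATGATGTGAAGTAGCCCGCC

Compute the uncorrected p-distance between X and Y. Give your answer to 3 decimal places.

The sequences differ at 16 of 37 positions.
p = 16/37 = 0.432432… ≈ 0.432 (to 3 d.p.).

0.432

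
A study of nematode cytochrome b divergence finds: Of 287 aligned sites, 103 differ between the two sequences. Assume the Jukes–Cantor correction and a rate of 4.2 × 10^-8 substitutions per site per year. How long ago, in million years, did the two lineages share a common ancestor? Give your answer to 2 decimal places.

5.81

p = 103/287 ≈ 0.358885.
d = −(3/4) ln(1 − 4p/3) = −0.75 ln(1 − 0.478513) = −0.75 ln(0.521487)
  = −0.75 × (-0.651071) = 0.488303 substitutions/site.
Under a molecular clock d = 2μt, so t = d/(2μ) = 0.488303 / (2 × 4.2 × 10^-8) = 5.81 million years.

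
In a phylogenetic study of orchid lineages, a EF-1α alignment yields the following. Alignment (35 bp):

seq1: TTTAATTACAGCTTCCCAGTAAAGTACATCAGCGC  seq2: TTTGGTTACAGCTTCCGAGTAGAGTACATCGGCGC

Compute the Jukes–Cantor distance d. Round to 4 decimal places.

0.1585

The sequences differ at 5 of 35 sites (4, 5, 17, 22, 31), so p = 5/35 ≈ 0.142857.
d = −(3/4) ln(1 − 4p/3) = −0.75 ln(1 − 0.190476) = −0.75 ln(0.809524)
  = −0.75 × (-0.211309) = 0.158482 substitutions/site.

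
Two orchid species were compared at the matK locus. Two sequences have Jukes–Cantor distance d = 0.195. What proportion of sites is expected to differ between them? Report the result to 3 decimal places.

0.172

p = (3/4)(1 − e^(−4d/3)) = 0.75 × (1 − e^(-0.26)) = 0.75 × (1 − 0.771052) = 0.171711.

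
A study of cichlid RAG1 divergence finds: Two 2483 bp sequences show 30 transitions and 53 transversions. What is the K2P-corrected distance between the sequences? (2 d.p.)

0.03

P = 30/2483 ≈ 0.012082 and Q = 53/2483 ≈ 0.021345.
Under the Kimura two-parameter model, d = −½ ln(1 − 2P − Q) − ¼ ln(1 − 2Q).
1 − 2P − Q = 0.954491, giving −½ ln(0.954491) = 0.023289.
1 − 2Q = 0.95731, giving −¼ ln(0.95731) = 0.010907.
d = 0.023289 + 0.010907 = 0.034196.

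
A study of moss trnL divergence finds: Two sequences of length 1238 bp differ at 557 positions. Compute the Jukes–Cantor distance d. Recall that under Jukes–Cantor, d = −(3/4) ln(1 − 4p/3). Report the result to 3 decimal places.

p = 557/1238 ≈ 0.449919.
d = −(3/4) ln(1 − 4p/3) = −0.75 ln(1 − 0.599892) = −0.75 ln(0.400108)
  = −0.75 × (-0.916021) = 0.687016 substitutions/site.

0.687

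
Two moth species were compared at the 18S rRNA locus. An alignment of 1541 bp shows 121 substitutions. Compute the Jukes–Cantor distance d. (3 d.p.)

0.083

p = 121/1541 ≈ 0.07852.
d = −(3/4) ln(1 − 4p/3) = −0.75 ln(1 − 0.104693) = −0.75 ln(0.895307)
  = −0.75 × (-0.110589) = 0.082942 substitutions/site.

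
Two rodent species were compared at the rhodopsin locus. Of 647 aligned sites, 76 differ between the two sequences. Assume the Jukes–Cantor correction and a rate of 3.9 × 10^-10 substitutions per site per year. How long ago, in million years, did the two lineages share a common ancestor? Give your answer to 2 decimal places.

163.79

p = 76/647 ≈ 0.117465.
d = −(3/4) ln(1 − 4p/3) = −0.75 ln(1 − 0.15662) = −0.75 ln(0.84338)
  = −0.75 × (-0.170338) = 0.127754 substitutions/site.
Under a molecular clock d = 2μt, so t = d/(2μ) = 0.127754 / (2 × 3.9 × 10^-10) = 163.79 million years.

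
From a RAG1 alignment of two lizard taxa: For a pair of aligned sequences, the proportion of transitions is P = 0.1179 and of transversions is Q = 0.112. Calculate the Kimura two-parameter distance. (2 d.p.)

Under the Kimura two-parameter model, d = −½ ln(1 − 2P − Q) − ¼ ln(1 − 2Q).
1 − 2P − Q = 0.6522, giving −½ ln(0.6522) = 0.213702.
1 − 2Q = 0.776, giving −¼ ln(0.776) = 0.063401.
d = 0.213702 + 0.063401 = 0.277103.

0.28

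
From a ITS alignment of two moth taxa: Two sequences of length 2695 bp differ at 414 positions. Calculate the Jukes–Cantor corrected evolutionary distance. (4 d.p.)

0.1719

p = 414/2695 ≈ 0.153618.
d = −(3/4) ln(1 − 4p/3) = −0.75 ln(1 − 0.204824) = −0.75 ln(0.795176)
  = −0.75 × (-0.229192) = 0.171894 substitutions/site.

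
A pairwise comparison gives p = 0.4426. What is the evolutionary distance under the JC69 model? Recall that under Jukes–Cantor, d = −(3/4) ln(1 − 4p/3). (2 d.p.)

d = −(3/4) ln(1 − 4p/3) = −0.75 ln(1 − 0.590133) = −0.75 ln(0.409867)
  = −0.75 × (-0.891923) = 0.668942 substitutions/site.

0.67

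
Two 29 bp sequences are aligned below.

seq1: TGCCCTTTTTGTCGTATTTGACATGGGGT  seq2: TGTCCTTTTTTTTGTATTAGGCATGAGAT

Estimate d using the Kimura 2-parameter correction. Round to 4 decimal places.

0.3041

Of 29 sites, 5 differences are transitions and 2 are transversions, so P = 5/29 ≈ 0.172414 and Q = 2/29 ≈ 0.068966.
Under the Kimura two-parameter model, d = −½ ln(1 − 2P − Q) − ¼ ln(1 − 2Q).
1 − 2P − Q = 0.586206, giving −½ ln(0.586206) = 0.267042.
1 − 2Q = 0.862068, giving −¼ ln(0.862068) = 0.037105.
d = 0.267042 + 0.037105 = 0.304147.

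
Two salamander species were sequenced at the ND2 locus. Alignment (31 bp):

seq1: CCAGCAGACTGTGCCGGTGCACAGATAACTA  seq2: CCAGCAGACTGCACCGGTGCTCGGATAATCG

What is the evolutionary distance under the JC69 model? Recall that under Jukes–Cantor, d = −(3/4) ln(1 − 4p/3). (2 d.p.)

0.27

The sequences differ at 7 of 31 sites (12, 13, 21, 23, 29, 30, 31), so p = 7/31 ≈ 0.225806.
d = −(3/4) ln(1 − 4p/3) = −0.75 ln(1 − 0.301075) = −0.75 ln(0.698925)
  = −0.75 × (-0.358212) = 0.268659 substitutions/site.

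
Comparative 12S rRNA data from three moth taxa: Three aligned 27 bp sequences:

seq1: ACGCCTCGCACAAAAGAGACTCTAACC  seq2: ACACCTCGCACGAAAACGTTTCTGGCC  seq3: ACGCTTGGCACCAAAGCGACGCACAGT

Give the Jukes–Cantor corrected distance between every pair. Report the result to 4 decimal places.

d(seq1,seq2) = 0.3770, d(seq1,seq3) = 0.4408, d(seq2,seq3) = 0.7704

seq1–seq2: 8/27 sites differ → p ≈ 0.296296, d = −0.75 ln(1 − 0.395061) = 0.376971 ≈ 0.3770.
seq1–seq3: 9/27 sites differ → p ≈ 0.333333, d = −0.75 ln(1 − 0.444444) = 0.440839 ≈ 0.4408.
seq2–seq3: 13/27 sites differ → p ≈ 0.481481, d = −0.75 ln(1 − 0.641975) = 0.770364 ≈ 0.7704.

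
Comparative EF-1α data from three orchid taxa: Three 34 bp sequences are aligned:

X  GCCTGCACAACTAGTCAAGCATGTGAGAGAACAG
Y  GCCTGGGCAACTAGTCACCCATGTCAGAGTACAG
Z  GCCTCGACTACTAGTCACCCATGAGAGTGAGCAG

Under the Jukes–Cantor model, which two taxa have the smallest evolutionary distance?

X–Y: 6/34 differ, p = 0.176, d = 0.201.
X–Z: 8/34 differ, p = 0.235, d = 0.282.
Y–Z: 8/34 differ, p = 0.235, d = 0.282.
The smallest distance is between X and Y.

X and Y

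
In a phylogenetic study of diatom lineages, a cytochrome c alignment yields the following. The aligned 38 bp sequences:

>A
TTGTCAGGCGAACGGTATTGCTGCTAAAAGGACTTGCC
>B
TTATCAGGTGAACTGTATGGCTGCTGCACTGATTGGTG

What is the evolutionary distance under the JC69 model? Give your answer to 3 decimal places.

The sequences differ at 12 of 38 sites, so p = 12/38 ≈ 0.315789.
d = −(3/4) ln(1 − 4p/3) = −0.75 ln(1 − 0.421052) = −0.75 ln(0.578948)
  = −0.75 × (-0.546543) = 0.409907 substitutions/site.

0.410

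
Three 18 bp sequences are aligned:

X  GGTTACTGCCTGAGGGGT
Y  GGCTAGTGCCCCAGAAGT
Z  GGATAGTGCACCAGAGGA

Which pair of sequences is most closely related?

X–Y: 6/18 differ, p = 0.333, d = 0.441.
X–Z: 7/18 differ, p = 0.389, d = 0.548.
Y–Z: 4/18 differ, p = 0.222, d = 0.264.
The smallest distance is between Y and Z.

Y and Z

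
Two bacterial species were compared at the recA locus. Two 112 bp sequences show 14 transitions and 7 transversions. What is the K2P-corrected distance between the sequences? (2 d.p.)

0.22

P = 14/112 = 0.125 and Q = 7/112 = 0.0625.
Under the Kimura two-parameter model, d = −½ ln(1 − 2P − Q) − ¼ ln(1 − 2Q).
1 − 2P − Q = 0.6875, giving −½ ln(0.6875) = 0.187347.
1 − 2Q = 0.875, giving −¼ ln(0.875) = 0.033383.
d = 0.187347 + 0.033383 = 0.220730.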